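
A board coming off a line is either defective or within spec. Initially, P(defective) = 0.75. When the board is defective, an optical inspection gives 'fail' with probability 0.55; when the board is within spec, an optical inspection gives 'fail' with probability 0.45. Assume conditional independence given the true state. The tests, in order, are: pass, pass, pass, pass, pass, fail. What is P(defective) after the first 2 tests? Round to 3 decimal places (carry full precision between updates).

After 'pass': P(defective) = 0.45·0.7500 / (0.45·0.7500 + 0.55·0.2500) ≈ 0.7105
After 'pass': P(defective) = 0.45·0.7105 / (0.45·0.7105 + 0.55·0.2895) ≈ 0.6676

0.668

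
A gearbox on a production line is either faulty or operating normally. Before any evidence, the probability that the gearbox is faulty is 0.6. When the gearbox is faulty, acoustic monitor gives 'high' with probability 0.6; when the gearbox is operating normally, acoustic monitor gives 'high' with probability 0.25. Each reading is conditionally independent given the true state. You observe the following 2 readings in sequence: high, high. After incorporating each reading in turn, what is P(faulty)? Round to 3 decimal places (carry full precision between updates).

0.896

After 'high': P(faulty) = 0.6·0.6000 / (0.6·0.6000 + 0.25·0.4000) ≈ 0.7826
After 'high': P(faulty) = 0.6·0.7826 / (0.6·0.7826 + 0.25·0.2174) ≈ 0.8963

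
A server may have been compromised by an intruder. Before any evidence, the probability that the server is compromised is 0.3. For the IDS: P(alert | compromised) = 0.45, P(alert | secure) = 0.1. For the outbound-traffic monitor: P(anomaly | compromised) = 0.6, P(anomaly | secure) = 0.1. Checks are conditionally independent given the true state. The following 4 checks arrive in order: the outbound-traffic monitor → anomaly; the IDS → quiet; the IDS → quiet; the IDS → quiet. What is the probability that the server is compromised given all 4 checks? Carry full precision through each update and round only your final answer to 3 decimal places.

0.370

After the outbound-traffic monitor='anomaly': P(compromised) = 0.6·0.3000 / (0.6·0.3000 + 0.1·0.7000) ≈ 0.7200
After the IDS='quiet': P(compromised) = 0.55·0.7200 / (0.55·0.7200 + 0.9·0.2800) ≈ 0.6111
After the IDS='quiet': P(compromised) = 0.55·0.6111 / (0.55·0.6111 + 0.9·0.3889) ≈ 0.4899
After the IDS='quiet': P(compromised) = 0.55·0.4899 / (0.55·0.4899 + 0.9·0.5101) ≈ 0.3698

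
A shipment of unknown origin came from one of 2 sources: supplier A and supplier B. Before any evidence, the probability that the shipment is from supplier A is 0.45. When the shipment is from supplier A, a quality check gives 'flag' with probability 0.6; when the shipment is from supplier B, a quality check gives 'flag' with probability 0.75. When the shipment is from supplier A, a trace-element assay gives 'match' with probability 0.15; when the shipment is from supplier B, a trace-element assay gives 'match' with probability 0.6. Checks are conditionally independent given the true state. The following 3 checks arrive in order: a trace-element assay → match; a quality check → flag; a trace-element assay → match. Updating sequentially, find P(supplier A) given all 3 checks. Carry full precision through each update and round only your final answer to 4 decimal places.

0.0393

After a trace-element assay='match': P(supplier A) = 0.15·0.4500 / (0.15·0.4500 + 0.6·0.5500) ≈ 0.1698
After a quality check='flag': P(supplier A) = 0.6·0.1698 / (0.6·0.1698 + 0.75·0.8302) ≈ 0.1406
After a trace-element assay='match': P(supplier A) = 0.15·0.1406 / (0.15·0.1406 + 0.6·0.8594) ≈ 0.0393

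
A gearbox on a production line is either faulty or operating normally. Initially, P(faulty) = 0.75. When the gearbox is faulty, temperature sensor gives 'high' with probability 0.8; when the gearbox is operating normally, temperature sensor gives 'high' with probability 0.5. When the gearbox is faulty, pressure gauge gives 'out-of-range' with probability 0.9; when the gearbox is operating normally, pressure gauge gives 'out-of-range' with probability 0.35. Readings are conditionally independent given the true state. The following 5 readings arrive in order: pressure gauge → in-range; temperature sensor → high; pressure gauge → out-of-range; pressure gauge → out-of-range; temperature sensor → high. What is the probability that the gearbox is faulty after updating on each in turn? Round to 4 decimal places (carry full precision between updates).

0.8865

After pressure gauge='in-range': P(faulty) = 0.1·0.7500 / (0.1·0.7500 + 0.65·0.2500) ≈ 0.3158
After temperature sensor='high': P(faulty) = 0.8·0.3158 / (0.8·0.3158 + 0.5·0.6842) ≈ 0.4248
After pressure gauge='out-of-range': P(faulty) = 0.9·0.4248 / (0.9·0.4248 + 0.35·0.5752) ≈ 0.6550
After pressure gauge='out-of-range': P(faulty) = 0.9·0.6550 / (0.9·0.6550 + 0.35·0.3450) ≈ 0.8300
After temperature sensor='high': P(faulty) = 0.8·0.8300 / (0.8·0.8300 + 0.5·0.1700) ≈ 0.8865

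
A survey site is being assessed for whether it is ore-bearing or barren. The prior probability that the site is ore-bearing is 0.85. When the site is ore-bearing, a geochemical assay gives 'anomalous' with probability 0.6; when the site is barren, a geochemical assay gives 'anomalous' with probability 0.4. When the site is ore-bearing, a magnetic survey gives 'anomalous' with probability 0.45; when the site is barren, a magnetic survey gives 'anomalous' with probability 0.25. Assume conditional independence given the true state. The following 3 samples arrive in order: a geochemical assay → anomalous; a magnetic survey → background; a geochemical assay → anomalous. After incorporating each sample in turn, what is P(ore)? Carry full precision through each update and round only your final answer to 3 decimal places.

0.903

Apply Bayes' rule sequentially, carrying P(ore) forward.
After a geochemical assay='anomalous': P(ore) = 0.6·0.8500 / (0.6·0.8500 + 0.4·0.1500) ≈ 0.8947
After a magnetic survey='background': P(ore) = 0.55·0.8947 / (0.55·0.8947 + 0.75·0.1053) ≈ 0.8618
After a geochemical assay='anomalous': P(ore) = 0.6·0.8618 / (0.6·0.8618 + 0.4·0.1382) ≈ 0.9034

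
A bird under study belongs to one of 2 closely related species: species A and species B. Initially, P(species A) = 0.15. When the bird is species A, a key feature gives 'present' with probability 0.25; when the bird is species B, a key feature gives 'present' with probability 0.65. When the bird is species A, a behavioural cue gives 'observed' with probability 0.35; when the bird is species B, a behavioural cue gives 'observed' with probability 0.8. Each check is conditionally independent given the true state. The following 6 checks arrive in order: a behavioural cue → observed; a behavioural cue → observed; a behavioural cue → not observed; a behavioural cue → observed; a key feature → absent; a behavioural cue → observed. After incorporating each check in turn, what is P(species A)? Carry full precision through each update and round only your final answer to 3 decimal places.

After a behavioural cue='observed': P(species A) = 0.35·0.1500 / (0.35·0.1500 + 0.8·0.8500) ≈ 0.0717
After a behavioural cue='observed': P(species A) = 0.35·0.0717 / (0.35·0.0717 + 0.8·0.9283) ≈ 0.0327
After a behavioural cue='not observed': P(species A) = 0.65·0.0327 / (0.65·0.0327 + 0.2·0.9673) ≈ 0.0989
After a behavioural cue='observed': P(species A) = 0.35·0.0989 / (0.35·0.0989 + 0.8·0.9011) ≈ 0.0458
After a key feature='absent': P(species A) = 0.75·0.0458 / (0.75·0.0458 + 0.35·0.9542) ≈ 0.0933
After a behavioural cue='observed': P(species A) = 0.35·0.0933 / (0.35·0.0933 + 0.8·0.9067) ≈ 0.0431

0.043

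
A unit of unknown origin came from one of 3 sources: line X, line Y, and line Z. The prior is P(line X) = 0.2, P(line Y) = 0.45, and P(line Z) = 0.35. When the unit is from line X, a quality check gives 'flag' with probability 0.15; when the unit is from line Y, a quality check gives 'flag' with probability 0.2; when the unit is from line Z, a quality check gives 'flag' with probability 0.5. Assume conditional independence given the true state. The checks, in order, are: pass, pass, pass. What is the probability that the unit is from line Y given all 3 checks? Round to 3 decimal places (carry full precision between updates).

0.580

After 'pass': normaliser = 0.85·0.2000 + 0.8·0.4500 + 0.5·0.3500; P(line X) ≈ 0.2411, P(line Y) ≈ 0.5106, P(line Z) ≈ 0.2482
After 'pass': normaliser = 0.85·0.2411 + 0.8·0.5106 + 0.5·0.2482; P(line X) ≈ 0.2779, P(line Y) ≈ 0.5538, P(line Z) ≈ 0.1683
After 'pass': normaliser = 0.85·0.2779 + 0.8·0.5538 + 0.5·0.1683; P(line X) ≈ 0.3094, P(line Y) ≈ 0.5804, P(line Z) ≈ 0.1102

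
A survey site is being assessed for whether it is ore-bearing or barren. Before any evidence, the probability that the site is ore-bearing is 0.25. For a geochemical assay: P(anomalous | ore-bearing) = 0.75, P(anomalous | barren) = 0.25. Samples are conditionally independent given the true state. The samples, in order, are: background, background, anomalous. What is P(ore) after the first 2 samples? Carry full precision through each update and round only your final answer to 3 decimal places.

After 'background': P(ore) = 0.25·0.2500 / (0.25·0.2500 + 0.75·0.7500) ≈ 0.1000
After 'background': P(ore) = 0.25·0.1000 / (0.25·0.1000 + 0.75·0.9000) ≈ 0.0357

0.036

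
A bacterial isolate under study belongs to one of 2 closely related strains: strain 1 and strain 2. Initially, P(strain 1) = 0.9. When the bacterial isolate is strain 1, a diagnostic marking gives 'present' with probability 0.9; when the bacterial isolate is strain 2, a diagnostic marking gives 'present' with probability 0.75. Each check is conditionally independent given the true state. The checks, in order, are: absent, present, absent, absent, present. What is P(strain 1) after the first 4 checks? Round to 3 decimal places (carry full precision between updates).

After 'absent': P(strain 1) = 0.1·0.9000 / (0.1·0.9000 + 0.25·0.1000) ≈ 0.7826
After 'present': P(strain 1) = 0.9·0.7826 / (0.9·0.7826 + 0.75·0.2174) ≈ 0.8120
After 'absent': P(strain 1) = 0.1·0.8120 / (0.1·0.8120 + 0.25·0.1880) ≈ 0.6334
After 'absent': P(strain 1) = 0.1·0.6334 / (0.1·0.6334 + 0.25·0.3666) ≈ 0.4087

0.409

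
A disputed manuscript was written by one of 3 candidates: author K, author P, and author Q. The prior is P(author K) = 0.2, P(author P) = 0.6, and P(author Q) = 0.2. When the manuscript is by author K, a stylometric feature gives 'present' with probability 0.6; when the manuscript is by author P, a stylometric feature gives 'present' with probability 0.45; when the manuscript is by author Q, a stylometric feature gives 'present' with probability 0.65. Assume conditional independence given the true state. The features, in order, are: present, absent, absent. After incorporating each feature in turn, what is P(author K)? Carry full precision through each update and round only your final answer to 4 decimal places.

0.1644

After 'present': normaliser = 0.6·0.2000 + 0.45·0.6000 + 0.65·0.2000; P(author K) ≈ 0.2308, P(author P) ≈ 0.5192, P(author Q) ≈ 0.2500
After 'absent': normaliser = 0.4·0.2308 + 0.55·0.5192 + 0.35·0.2500; P(author K) ≈ 0.1983, P(author P) ≈ 0.6136, P(author Q) ≈ 0.1880
After 'absent': normaliser = 0.4·0.1983 + 0.55·0.6136 + 0.35·0.1880; P(author K) ≈ 0.1644, P(author P) ≈ 0.6993, P(author Q) ≈ 0.1363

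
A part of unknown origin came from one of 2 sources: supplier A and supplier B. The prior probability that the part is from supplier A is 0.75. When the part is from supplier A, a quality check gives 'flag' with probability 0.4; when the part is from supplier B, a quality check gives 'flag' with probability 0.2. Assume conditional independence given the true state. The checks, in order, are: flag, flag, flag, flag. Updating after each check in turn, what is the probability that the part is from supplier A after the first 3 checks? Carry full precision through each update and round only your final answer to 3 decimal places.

After 'flag': P(supplier A) = 0.4·0.7500 / (0.4·0.7500 + 0.2·0.2500) ≈ 0.8571
After 'flag': P(supplier A) = 0.4·0.8571 / (0.4·0.8571 + 0.2·0.1429) ≈ 0.9231
After 'flag': P(supplier A) = 0.4·0.9231 / (0.4·0.9231 + 0.2·0.0769) ≈ 0.9600

0.960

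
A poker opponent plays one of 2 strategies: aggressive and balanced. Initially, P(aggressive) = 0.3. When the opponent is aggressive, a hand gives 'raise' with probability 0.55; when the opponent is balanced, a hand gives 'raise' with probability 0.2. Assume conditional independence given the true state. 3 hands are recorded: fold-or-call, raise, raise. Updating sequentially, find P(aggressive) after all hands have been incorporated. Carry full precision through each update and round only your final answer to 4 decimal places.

After 'fold-or-call': P(aggressive) = 0.45·0.3000 / (0.45·0.3000 + 0.8·0.7000) ≈ 0.1942
After 'raise': P(aggressive) = 0.55·0.1942 / (0.55·0.1942 + 0.2·0.8058) ≈ 0.3987
After 'raise': P(aggressive) = 0.55·0.3987 / (0.55·0.3987 + 0.2·0.6013) ≈ 0.6458

0.6458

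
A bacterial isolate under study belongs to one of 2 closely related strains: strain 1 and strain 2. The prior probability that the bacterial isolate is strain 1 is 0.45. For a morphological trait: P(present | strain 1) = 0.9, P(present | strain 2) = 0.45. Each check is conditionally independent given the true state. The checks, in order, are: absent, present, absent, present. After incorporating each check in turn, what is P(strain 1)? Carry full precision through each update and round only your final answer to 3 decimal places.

After 'absent': P(strain 1) = 0.1·0.4500 / (0.1·0.4500 + 0.55·0.5500) ≈ 0.1295
After 'present': P(strain 1) = 0.9·0.1295 / (0.9·0.1295 + 0.45·0.8705) ≈ 0.2293
After 'absent': P(strain 1) = 0.1·0.2293 / (0.1·0.2293 + 0.55·0.7707) ≈ 0.0513
After 'present': P(strain 1) = 0.9·0.0513 / (0.9·0.0513 + 0.45·0.9487) ≈ 0.0976

0.098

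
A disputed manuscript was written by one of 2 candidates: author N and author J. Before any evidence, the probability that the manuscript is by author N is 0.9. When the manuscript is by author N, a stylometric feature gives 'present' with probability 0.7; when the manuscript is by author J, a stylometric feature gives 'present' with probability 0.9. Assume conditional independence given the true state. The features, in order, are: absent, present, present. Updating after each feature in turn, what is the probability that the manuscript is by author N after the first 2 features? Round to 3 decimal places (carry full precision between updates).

Apply Bayes' rule sequentially, carrying P(author N) forward.
After 'absent': P(author N) = 0.3·0.9000 / (0.3·0.9000 + 0.1·0.1000) ≈ 0.9643
After 'present': P(author N) = 0.7·0.9643 / (0.7·0.9643 + 0.9·0.0357) ≈ 0.9545

0.955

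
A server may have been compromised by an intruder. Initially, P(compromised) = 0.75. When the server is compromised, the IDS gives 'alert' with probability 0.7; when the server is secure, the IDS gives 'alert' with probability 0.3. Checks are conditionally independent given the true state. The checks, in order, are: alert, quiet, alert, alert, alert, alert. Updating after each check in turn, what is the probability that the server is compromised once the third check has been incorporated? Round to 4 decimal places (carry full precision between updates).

Apply Bayes' rule sequentially, carrying P(compromised) forward.
After 'alert': P(compromised) = 0.7·0.7500 / (0.7·0.7500 + 0.3·0.2500) ≈ 0.8750
After 'quiet': P(compromised) = 0.3·0.8750 / (0.3·0.8750 + 0.7·0.1250) ≈ 0.7500
After 'alert': P(compromised) = 0.7·0.7500 / (0.7·0.7500 + 0.3·0.2500) ≈ 0.8750

0.8750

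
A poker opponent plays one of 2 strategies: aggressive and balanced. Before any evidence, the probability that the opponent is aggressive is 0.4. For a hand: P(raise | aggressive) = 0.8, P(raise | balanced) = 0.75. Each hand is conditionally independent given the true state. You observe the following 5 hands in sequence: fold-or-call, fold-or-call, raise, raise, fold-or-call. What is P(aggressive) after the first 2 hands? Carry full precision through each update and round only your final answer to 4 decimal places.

0.2991

After 'fold-or-call': P(aggressive) = 0.2·0.4000 / (0.2·0.4000 + 0.25·0.6000) ≈ 0.3478
After 'fold-or-call': P(aggressive) = 0.2·0.3478 / (0.2·0.3478 + 0.25·0.6522) ≈ 0.2991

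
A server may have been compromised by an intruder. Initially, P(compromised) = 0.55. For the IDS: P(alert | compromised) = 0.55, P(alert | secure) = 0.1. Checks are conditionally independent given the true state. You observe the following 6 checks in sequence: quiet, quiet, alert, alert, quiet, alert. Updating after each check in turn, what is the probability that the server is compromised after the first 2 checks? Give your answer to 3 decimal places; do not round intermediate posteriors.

Each posterior becomes the prior for the next update.
After 'quiet': P(compromised) = 0.45·0.5500 / (0.45·0.5500 + 0.9·0.4500) ≈ 0.3793
After 'quiet': P(compromised) = 0.45·0.3793 / (0.45·0.3793 + 0.9·0.6207) ≈ 0.2340

0.234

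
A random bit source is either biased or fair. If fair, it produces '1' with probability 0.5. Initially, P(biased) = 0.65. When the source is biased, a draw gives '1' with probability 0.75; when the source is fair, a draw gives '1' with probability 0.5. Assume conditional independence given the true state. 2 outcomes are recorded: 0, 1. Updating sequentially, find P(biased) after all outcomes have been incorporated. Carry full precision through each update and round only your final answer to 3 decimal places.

0.582

After '0': P(biased) = 0.25·0.6500 / (0.25·0.6500 + 0.5·0.3500) ≈ 0.4815
After '1': P(biased) = 0.75·0.4815 / (0.75·0.4815 + 0.5·0.5185) ≈ 0.5821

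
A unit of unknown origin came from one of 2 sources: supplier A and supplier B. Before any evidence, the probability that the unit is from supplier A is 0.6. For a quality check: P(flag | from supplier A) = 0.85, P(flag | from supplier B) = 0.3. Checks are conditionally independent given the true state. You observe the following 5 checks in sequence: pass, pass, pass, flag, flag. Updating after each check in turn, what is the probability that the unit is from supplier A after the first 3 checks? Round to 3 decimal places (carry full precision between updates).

0.015

Each posterior becomes the prior for the next update.
After 'pass': P(supplier A) = 0.15·0.6000 / (0.15·0.6000 + 0.7·0.4000) ≈ 0.2432
After 'pass': P(supplier A) = 0.15·0.2432 / (0.15·0.2432 + 0.7·0.7568) ≈ 0.0644
After 'pass': P(supplier A) = 0.15·0.0644 / (0.15·0.0644 + 0.7·0.9356) ≈ 0.0145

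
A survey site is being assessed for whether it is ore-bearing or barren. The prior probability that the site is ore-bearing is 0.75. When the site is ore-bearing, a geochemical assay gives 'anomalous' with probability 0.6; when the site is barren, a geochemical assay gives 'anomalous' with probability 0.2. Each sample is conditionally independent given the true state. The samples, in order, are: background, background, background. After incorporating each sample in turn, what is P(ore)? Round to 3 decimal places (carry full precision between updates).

Apply Bayes' rule sequentially, carrying P(ore) forward.
After 'background': P(ore) = 0.4·0.7500 / (0.4·0.7500 + 0.8·0.2500) ≈ 0.6000
After 'background': P(ore) = 0.4·0.6000 / (0.4·0.6000 + 0.8·0.4000) ≈ 0.4286
After 'background': P(ore) = 0.4·0.4286 / (0.4·0.4286 + 0.8·0.5714) ≈ 0.2727

0.273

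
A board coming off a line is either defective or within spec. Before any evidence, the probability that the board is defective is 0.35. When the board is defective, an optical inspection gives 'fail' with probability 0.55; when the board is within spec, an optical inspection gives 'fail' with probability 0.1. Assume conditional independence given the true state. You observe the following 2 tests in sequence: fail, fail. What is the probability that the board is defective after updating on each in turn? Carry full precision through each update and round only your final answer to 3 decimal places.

After 'fail': P(defective) = 0.55·0.3500 / (0.55·0.3500 + 0.1·0.6500) ≈ 0.7476
After 'fail': P(defective) = 0.55·0.7476 / (0.55·0.7476 + 0.1·0.2524) ≈ 0.9422

0.942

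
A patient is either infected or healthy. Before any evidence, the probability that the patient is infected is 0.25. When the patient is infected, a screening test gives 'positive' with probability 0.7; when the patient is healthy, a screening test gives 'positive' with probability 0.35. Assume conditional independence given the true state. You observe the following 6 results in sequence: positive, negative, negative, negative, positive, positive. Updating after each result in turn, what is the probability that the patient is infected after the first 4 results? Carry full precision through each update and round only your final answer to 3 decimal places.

Apply Bayes' rule sequentially, carrying P(infected) forward.
After 'positive': P(infected) = 0.7·0.2500 / (0.7·0.2500 + 0.35·0.7500) ≈ 0.4000
After 'negative': P(infected) = 0.3·0.4000 / (0.3·0.4000 + 0.65·0.6000) ≈ 0.2353
After 'negative': P(infected) = 0.3·0.2353 / (0.3·0.2353 + 0.65·0.7647) ≈ 0.1244
After 'negative': P(infected) = 0.3·0.1244 / (0.3·0.1244 + 0.65·0.8756) ≈ 0.0615

0.062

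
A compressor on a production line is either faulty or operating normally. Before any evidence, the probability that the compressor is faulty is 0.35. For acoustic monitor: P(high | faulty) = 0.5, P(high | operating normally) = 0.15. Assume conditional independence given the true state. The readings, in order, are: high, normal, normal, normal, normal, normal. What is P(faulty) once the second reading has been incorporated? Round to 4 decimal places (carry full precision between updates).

After 'high': P(faulty) = 0.5·0.3500 / (0.5·0.3500 + 0.15·0.6500) ≈ 0.6422
After 'normal': P(faulty) = 0.5·0.6422 / (0.5·0.6422 + 0.85·0.3578) ≈ 0.5136

0.5136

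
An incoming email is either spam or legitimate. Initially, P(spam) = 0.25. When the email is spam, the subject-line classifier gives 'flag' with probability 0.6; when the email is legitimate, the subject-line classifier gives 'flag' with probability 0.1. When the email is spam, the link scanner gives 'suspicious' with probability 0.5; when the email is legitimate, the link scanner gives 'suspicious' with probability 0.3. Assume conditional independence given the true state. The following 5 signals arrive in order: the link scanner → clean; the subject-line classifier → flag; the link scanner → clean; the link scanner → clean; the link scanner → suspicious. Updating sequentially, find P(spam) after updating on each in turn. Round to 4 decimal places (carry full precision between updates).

Each posterior becomes the prior for the next update.
After the link scanner='clean': P(spam) = 0.5·0.2500 / (0.5·0.2500 + 0.7·0.7500) ≈ 0.1923
After the subject-line classifier='flag': P(spam) = 0.6·0.1923 / (0.6·0.1923 + 0.1·0.8077) ≈ 0.5882
After the link scanner='clean': P(spam) = 0.5·0.5882 / (0.5·0.5882 + 0.7·0.4118) ≈ 0.5051
After the link scanner='clean': P(spam) = 0.5·0.5051 / (0.5·0.5051 + 0.7·0.4949) ≈ 0.4216
After the link scanner='suspicious': P(spam) = 0.5·0.4216 / (0.5·0.4216 + 0.3·0.5784) ≈ 0.5485

0.5485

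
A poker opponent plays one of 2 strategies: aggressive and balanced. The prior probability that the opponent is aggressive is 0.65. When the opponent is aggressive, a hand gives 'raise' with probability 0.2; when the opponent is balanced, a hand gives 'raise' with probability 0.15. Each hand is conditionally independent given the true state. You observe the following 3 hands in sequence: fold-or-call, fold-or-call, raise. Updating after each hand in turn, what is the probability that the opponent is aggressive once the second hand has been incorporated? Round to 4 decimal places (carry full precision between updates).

0.6219

Apply Bayes' rule sequentially, carrying P(aggressive) forward.
After 'fold-or-call': P(aggressive) = 0.8·0.6500 / (0.8·0.6500 + 0.85·0.3500) ≈ 0.6361
After 'fold-or-call': P(aggressive) = 0.8·0.6361 / (0.8·0.6361 + 0.85·0.3639) ≈ 0.6219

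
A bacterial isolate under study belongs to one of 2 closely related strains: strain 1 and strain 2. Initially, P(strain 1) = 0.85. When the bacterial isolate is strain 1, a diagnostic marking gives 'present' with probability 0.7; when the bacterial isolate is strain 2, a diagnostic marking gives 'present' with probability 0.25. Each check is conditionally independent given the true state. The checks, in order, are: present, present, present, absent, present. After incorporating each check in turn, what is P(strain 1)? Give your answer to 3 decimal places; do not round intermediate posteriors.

0.993

Each posterior becomes the prior for the next update.
After 'present': P(strain 1) = 0.7·0.8500 / (0.7·0.8500 + 0.25·0.1500) ≈ 0.9407
After 'present': P(strain 1) = 0.7·0.9407 / (0.7·0.9407 + 0.25·0.0593) ≈ 0.9780
After 'present': P(strain 1) = 0.7·0.9780 / (0.7·0.9780 + 0.25·0.0220) ≈ 0.9920
After 'absent': P(strain 1) = 0.3·0.9920 / (0.3·0.9920 + 0.75·0.0080) ≈ 0.9803
After 'present': P(strain 1) = 0.7·0.9803 / (0.7·0.9803 + 0.25·0.0197) ≈ 0.9929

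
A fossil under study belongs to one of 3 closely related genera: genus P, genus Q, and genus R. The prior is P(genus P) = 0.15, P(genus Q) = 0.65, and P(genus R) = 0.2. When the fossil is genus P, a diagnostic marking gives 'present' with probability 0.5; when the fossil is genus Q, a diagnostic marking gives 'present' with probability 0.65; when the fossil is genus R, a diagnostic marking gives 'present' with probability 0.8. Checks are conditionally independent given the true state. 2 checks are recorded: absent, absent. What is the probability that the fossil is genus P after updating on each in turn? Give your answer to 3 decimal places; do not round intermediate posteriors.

Each posterior becomes the prior for the next update.
After 'absent': normaliser = 0.5·0.1500 + 0.35·0.6500 + 0.2·0.2000; P(genus P) ≈ 0.2190, P(genus Q) ≈ 0.6642, P(genus R) ≈ 0.1168
After 'absent': normaliser = 0.5·0.2190 + 0.35·0.6642 + 0.2·0.1168; P(genus P) ≈ 0.2997, P(genus Q) ≈ 0.6364, P(genus R) ≈ 0.0639

0.300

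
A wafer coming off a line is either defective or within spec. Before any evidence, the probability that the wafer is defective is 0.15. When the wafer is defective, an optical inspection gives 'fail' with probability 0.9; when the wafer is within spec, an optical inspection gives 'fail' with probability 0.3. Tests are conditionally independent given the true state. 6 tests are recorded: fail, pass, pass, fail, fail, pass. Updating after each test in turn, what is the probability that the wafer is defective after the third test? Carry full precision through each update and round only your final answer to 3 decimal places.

0.011

After 'fail': P(defective) = 0.9·0.1500 / (0.9·0.1500 + 0.3·0.8500) ≈ 0.3462
After 'pass': P(defective) = 0.1·0.3462 / (0.1·0.3462 + 0.7·0.6538) ≈ 0.0703
After 'pass': P(defective) = 0.1·0.0703 / (0.1·0.0703 + 0.7·0.9297) ≈ 0.0107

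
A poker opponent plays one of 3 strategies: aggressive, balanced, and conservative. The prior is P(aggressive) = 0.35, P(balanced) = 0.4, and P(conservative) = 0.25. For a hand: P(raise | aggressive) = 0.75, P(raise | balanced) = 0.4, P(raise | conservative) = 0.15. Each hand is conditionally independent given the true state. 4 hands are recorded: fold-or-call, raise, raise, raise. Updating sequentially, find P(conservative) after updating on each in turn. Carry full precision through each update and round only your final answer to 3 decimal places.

After 'fold-or-call': normaliser = 0.25·0.3500 + 0.6·0.4000 + 0.85·0.2500; P(aggressive) ≈ 0.1620, P(balanced) ≈ 0.4444, P(conservative) ≈ 0.3935
After 'raise': normaliser = 0.75·0.1620 + 0.4·0.4444 + 0.15·0.3935; P(aggressive) ≈ 0.3391, P(balanced) ≈ 0.4961, P(conservative) ≈ 0.1647
After 'raise': normaliser = 0.75·0.3391 + 0.4·0.4961 + 0.15·0.1647; P(aggressive) ≈ 0.5327, P(balanced) ≈ 0.4156, P(conservative) ≈ 0.0517
After 'raise': normaliser = 0.75·0.5327 + 0.4·0.4156 + 0.15·0.0517; P(aggressive) ≈ 0.6966, P(balanced) ≈ 0.2899, P(conservative) ≈ 0.0135

0.014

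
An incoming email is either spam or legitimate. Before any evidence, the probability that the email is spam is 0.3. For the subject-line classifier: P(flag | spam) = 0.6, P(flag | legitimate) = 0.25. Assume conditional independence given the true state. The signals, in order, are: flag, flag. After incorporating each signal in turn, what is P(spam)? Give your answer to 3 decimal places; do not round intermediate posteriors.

0.712

Each posterior becomes the prior for the next update.
After 'flag': P(spam) = 0.6·0.3000 / (0.6·0.3000 + 0.25·0.7000) ≈ 0.5070
After 'flag': P(spam) = 0.6·0.5070 / (0.6·0.5070 + 0.25·0.4930) ≈ 0.7117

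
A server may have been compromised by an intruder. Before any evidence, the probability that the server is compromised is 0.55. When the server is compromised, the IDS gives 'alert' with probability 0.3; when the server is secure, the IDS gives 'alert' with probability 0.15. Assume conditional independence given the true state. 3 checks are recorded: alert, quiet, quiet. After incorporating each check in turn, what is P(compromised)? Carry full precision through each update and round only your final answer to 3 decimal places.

After 'alert': P(compromised) = 0.3·0.5500 / (0.3·0.5500 + 0.15·0.4500) ≈ 0.7097
After 'quiet': P(compromised) = 0.7·0.7097 / (0.7·0.7097 + 0.85·0.2903) ≈ 0.6681
After 'quiet': P(compromised) = 0.7·0.6681 / (0.7·0.6681 + 0.85·0.3319) ≈ 0.6238

0.624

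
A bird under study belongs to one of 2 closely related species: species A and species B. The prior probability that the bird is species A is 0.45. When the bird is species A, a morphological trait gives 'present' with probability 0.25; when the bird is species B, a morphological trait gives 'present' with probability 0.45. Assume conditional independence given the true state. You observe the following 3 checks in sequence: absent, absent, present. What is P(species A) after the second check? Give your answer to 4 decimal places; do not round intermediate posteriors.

0.6034

After 'absent': P(species A) = 0.75·0.4500 / (0.75·0.4500 + 0.55·0.5500) ≈ 0.5273
After 'absent': P(species A) = 0.75·0.5273 / (0.75·0.5273 + 0.55·0.4727) ≈ 0.6034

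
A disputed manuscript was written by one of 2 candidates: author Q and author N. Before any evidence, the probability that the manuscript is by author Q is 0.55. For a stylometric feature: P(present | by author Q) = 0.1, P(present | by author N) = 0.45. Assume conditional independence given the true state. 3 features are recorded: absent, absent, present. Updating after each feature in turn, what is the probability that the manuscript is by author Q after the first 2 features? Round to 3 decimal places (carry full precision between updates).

0.766

After 'absent': P(author Q) = 0.9·0.5500 / (0.9·0.5500 + 0.55·0.4500) ≈ 0.6667
After 'absent': P(author Q) = 0.9·0.6667 / (0.9·0.6667 + 0.55·0.3333) ≈ 0.7660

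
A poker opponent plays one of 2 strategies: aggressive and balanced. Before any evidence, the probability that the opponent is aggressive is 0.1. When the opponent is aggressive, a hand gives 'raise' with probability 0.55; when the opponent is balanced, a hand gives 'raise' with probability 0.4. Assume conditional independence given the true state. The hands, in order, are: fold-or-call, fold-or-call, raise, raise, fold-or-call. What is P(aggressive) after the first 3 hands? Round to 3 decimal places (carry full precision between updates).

0.079

After 'fold-or-call': P(aggressive) = 0.45·0.1000 / (0.45·0.1000 + 0.6·0.9000) ≈ 0.0769
After 'fold-or-call': P(aggressive) = 0.45·0.0769 / (0.45·0.0769 + 0.6·0.9231) ≈ 0.0588
After 'raise': P(aggressive) = 0.55·0.0588 / (0.55·0.0588 + 0.4·0.9412) ≈ 0.0791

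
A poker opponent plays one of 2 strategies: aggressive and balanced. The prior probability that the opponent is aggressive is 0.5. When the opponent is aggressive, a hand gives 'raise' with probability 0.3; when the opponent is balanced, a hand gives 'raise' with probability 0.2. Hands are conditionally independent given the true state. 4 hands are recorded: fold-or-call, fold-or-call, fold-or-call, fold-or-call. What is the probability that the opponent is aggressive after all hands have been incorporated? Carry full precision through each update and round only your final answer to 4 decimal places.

Apply Bayes' rule sequentially, carrying P(aggressive) forward.
After 'fold-or-call': P(aggressive) = 0.7·0.5000 / (0.7·0.5000 + 0.8·0.5000) ≈ 0.4667
After 'fold-or-call': P(aggressive) = 0.7·0.4667 / (0.7·0.4667 + 0.8·0.5333) ≈ 0.4336
After 'fold-or-call': P(aggressive) = 0.7·0.4336 / (0.7·0.4336 + 0.8·0.5664) ≈ 0.4012
After 'fold-or-call': P(aggressive) = 0.7·0.4012 / (0.7·0.4012 + 0.8·0.5988) ≈ 0.3696

0.3696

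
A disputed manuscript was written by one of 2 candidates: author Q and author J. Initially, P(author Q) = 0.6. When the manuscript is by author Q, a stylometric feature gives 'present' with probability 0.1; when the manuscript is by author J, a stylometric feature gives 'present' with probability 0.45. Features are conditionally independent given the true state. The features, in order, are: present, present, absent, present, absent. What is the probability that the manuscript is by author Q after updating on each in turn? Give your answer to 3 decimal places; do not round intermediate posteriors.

After 'present': P(author Q) = 0.1·0.6000 / (0.1·0.6000 + 0.45·0.4000) ≈ 0.2500
After 'present': P(author Q) = 0.1·0.2500 / (0.1·0.2500 + 0.45·0.7500) ≈ 0.0690
After 'absent': P(author Q) = 0.9·0.0690 / (0.9·0.0690 + 0.55·0.9310) ≈ 0.1081
After 'present': P(author Q) = 0.1·0.1081 / (0.1·0.1081 + 0.45·0.8919) ≈ 0.0262
After 'absent': P(author Q) = 0.9·0.0262 / (0.9·0.0262 + 0.55·0.9738) ≈ 0.0422

0.042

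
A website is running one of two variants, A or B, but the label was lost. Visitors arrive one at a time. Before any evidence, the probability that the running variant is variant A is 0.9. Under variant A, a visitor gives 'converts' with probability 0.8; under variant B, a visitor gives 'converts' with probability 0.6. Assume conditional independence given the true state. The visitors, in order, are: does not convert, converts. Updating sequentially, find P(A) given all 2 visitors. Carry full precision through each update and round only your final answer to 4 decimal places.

0.8571

After 'does not convert': P(A) = 0.2·0.9000 / (0.2·0.9000 + 0.4·0.1000) ≈ 0.8182
After 'converts': P(A) = 0.8·0.8182 / (0.8·0.8182 + 0.6·0.1818) ≈ 0.8571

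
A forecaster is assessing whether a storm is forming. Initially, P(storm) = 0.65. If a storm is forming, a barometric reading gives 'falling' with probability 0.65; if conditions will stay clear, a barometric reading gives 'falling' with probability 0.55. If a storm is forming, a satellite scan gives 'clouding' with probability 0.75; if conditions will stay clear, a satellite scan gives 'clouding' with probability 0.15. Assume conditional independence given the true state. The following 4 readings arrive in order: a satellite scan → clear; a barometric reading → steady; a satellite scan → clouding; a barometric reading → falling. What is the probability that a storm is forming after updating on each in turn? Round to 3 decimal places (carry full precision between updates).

0.715

After a satellite scan='clear': P(storm) = 0.25·0.6500 / (0.25·0.6500 + 0.85·0.3500) ≈ 0.3533
After a barometric reading='steady': P(storm) = 0.35·0.3533 / (0.35·0.3533 + 0.45·0.6467) ≈ 0.2982
After a satellite scan='clouding': P(storm) = 0.75·0.2982 / (0.75·0.2982 + 0.15·0.7018) ≈ 0.6799
After a barometric reading='falling': P(storm) = 0.65·0.6799 / (0.65·0.6799 + 0.55·0.3201) ≈ 0.7151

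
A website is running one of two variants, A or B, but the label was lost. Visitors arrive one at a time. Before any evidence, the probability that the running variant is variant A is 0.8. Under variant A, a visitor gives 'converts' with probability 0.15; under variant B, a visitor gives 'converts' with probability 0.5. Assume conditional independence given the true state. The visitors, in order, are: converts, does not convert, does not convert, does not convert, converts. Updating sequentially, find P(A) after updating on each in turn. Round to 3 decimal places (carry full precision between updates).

0.639

After 'converts': P(A) = 0.15·0.8000 / (0.15·0.8000 + 0.5·0.2000) ≈ 0.5455
After 'does not convert': P(A) = 0.85·0.5455 / (0.85·0.5455 + 0.5·0.4545) ≈ 0.6711
After 'does not convert': P(A) = 0.85·0.6711 / (0.85·0.6711 + 0.5·0.3289) ≈ 0.7762
After 'does not convert': P(A) = 0.85·0.7762 / (0.85·0.7762 + 0.5·0.2238) ≈ 0.8550
After 'converts': P(A) = 0.15·0.8550 / (0.15·0.8550 + 0.5·0.1450) ≈ 0.6388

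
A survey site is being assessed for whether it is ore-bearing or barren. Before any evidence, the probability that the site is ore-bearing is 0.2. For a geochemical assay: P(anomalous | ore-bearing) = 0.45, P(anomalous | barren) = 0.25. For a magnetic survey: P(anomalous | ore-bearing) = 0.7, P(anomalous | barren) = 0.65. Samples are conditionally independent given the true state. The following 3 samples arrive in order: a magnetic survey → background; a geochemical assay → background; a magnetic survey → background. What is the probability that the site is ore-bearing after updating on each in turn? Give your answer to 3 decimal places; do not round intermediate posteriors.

0.119

After a magnetic survey='background': P(ore) = 0.3·0.2000 / (0.3·0.2000 + 0.35·0.8000) ≈ 0.1765
After a geochemical assay='background': P(ore) = 0.55·0.1765 / (0.55·0.1765 + 0.75·0.8235) ≈ 0.1358
After a magnetic survey='background': P(ore) = 0.3·0.1358 / (0.3·0.1358 + 0.35·0.8642) ≈ 0.1187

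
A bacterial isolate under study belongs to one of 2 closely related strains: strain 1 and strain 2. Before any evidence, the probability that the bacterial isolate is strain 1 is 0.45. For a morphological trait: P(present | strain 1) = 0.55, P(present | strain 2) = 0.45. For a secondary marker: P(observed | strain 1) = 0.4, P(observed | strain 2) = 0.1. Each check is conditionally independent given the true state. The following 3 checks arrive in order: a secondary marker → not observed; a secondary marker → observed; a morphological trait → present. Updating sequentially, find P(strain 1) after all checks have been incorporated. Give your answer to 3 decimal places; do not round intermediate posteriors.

After a secondary marker='not observed': P(strain 1) = 0.6·0.4500 / (0.6·0.4500 + 0.9·0.5500) ≈ 0.3529
After a secondary marker='observed': P(strain 1) = 0.4·0.3529 / (0.4·0.3529 + 0.1·0.6471) ≈ 0.6857
After a morphological trait='present': P(strain 1) = 0.55·0.6857 / (0.55·0.6857 + 0.45·0.3143) ≈ 0.7273

0.727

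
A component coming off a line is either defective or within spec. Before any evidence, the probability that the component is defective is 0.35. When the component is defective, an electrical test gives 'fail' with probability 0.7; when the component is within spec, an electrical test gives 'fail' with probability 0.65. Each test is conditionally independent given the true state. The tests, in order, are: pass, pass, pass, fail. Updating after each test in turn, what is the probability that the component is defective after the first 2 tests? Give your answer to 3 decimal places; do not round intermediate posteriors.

After 'pass': P(defective) = 0.3·0.3500 / (0.3·0.3500 + 0.35·0.6500) ≈ 0.3158
After 'pass': P(defective) = 0.3·0.3158 / (0.3·0.3158 + 0.35·0.6842) ≈ 0.2835

0.283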